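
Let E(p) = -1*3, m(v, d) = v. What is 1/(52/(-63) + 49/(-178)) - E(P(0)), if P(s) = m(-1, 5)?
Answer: 25815/12343 ≈ 2.0915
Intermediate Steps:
P(s) = -1
E(p) = -3
1/(52/(-63) + 49/(-178)) - E(P(0)) = 1/(52/(-63) + 49/(-178)) - 1*(-3) = 1/(52*(-1/63) + 49*(-1/178)) + 3 = 1/(-52/63 - 49/178) + 3 = 1/(-12343/11214) + 3 = -11214/12343 + 3 = 25815/12343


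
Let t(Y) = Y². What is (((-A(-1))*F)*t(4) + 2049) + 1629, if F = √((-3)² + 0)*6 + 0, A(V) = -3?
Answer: 4542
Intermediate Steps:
F = 18 (F = √(9 + 0)*6 + 0 = √9*6 + 0 = 3*6 + 0 = 18 + 0 = 18)
(((-A(-1))*F)*t(4) + 2049) + 1629 = ((-1*(-3)*18)*4² + 2049) + 1629 = ((3*18)*16 + 2049) + 1629 = (54*16 + 2049) + 1629 = (864 + 2049) + 1629 = 2913 + 1629 = 4542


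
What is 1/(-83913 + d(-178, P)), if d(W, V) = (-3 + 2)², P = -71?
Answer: -1/83912 ≈ -1.1917e-5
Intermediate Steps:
d(W, V) = 1 (d(W, V) = (-1)² = 1)
1/(-83913 + d(-178, P)) = 1/(-83913 + 1) = 1/(-83912) = -1/83912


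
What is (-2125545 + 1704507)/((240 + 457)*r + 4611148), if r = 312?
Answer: -210519/2414306 ≈ -0.087196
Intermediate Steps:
(-2125545 + 1704507)/((240 + 457)*r + 4611148) = (-2125545 + 1704507)/((240 + 457)*312 + 4611148) = -421038/(697*312 + 4611148) = -421038/(217464 + 4611148) = -421038/4828612 = -421038*1/4828612 = -210519/2414306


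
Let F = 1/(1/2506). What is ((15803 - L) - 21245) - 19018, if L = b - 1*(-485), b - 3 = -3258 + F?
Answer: -24196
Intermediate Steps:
F = 2506 (F = 1/(1/2506) = 2506)
b = -749 (b = 3 + (-3258 + 2506) = 3 - 752 = -749)
L = -264 (L = -749 - 1*(-485) = -749 + 485 = -264)
((15803 - L) - 21245) - 19018 = ((15803 - 1*(-264)) - 21245) - 19018 = ((15803 + 264) - 21245) - 19018 = (16067 - 21245) - 19018 = -5178 - 19018 = -24196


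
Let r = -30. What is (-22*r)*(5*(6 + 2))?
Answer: 26400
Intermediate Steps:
(-22*r)*(5*(6 + 2)) = (-22*(-30))*(5*(6 + 2)) = 660*(5*8) = 660*40 = 26400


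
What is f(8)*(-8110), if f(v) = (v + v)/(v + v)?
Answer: -8110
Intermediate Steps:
f(v) = 1 (f(v) = (2*v)/((2*v)) = (2*v)*(1/(2*v)) = 1)
f(8)*(-8110) = 1*(-8110) = -8110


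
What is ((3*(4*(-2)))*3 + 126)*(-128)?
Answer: -6912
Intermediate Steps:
((3*(4*(-2)))*3 + 126)*(-128) = ((3*(-8))*3 + 126)*(-128) = (-24*3 + 126)*(-128) = (-72 + 126)*(-128) = 54*(-128) = -6912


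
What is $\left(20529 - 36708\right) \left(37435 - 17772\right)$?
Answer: $-318127677$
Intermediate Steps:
$\left(20529 - 36708\right) \left(37435 - 17772\right) = \left(-16179\right) 19663 = -318127677$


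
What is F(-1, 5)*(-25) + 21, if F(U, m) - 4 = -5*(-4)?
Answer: -579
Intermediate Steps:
F(U, m) = 24 (F(U, m) = 4 - 5*(-4) = 4 + 20 = 24)
F(-1, 5)*(-25) + 21 = 24*(-25) + 21 = -600 + 21 = -579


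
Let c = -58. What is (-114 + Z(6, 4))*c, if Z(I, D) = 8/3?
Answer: 19372/3 ≈ 6457.3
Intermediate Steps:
Z(I, D) = 8/3 (Z(I, D) = 8*(⅓) = 8/3)
(-114 + Z(6, 4))*c = (-114 + 8/3)*(-58) = -334/3*(-58) = 19372/3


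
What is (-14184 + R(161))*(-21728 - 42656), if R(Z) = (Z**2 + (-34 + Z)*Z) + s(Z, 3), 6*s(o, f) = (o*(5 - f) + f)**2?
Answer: -9616683968/3 ≈ -3.2056e+9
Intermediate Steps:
s(o, f) = (f + o*(5 - f))**2/6 (s(o, f) = (o*(5 - f) + f)**2/6 = (f + o*(5 - f))**2/6)
R(Z) = Z**2 + (3 + 2*Z)**2/6 + Z*(-34 + Z) (R(Z) = (Z**2 + (-34 + Z)*Z) + (3 + 5*Z - 1*3*Z)**2/6 = (Z**2 + Z*(-34 + Z)) + (3 + 5*Z - 3*Z)**2/6 = (Z**2 + Z*(-34 + Z)) + (3 + 2*Z)**2/6 = Z**2 + (3 + 2*Z)**2/6 + Z*(-34 + Z))
(-14184 + R(161))*(-21728 - 42656) = (-14184 + (3/2 - 32*161 + (8/3)*161**2))*(-21728 - 42656) = (-14184 + (3/2 - 5152 + (8/3)*25921))*(-64384) = (-14184 + (3/2 - 5152 + 207368/3))*(-64384) = (-14184 + 383833/6)*(-64384) = (298729/6)*(-64384) = -9616683968/3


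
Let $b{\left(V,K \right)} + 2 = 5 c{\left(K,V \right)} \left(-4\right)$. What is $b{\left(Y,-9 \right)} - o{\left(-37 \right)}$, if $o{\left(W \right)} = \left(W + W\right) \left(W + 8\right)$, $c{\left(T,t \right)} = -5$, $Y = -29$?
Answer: $-2048$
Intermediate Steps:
$o{\left(W \right)} = 2 W \left(8 + W\right)$
$b{\left(V,K \right)} = 98$ ($b{\left(V,K \right)} = -2 + 5 \left(-5\right) \left(-4\right) = -2 - -100 = -2 + 100 = 98$)
$b{\left(Y,-9 \right)} - o{\left(-37 \right)} = 98 - 2 \left(-37\right) \left(8 - 37\right) = 98 - 2 \left(-37\right) \left(-29\right) = 98 - 2146 = -2048$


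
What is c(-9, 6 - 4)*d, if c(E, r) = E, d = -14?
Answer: 126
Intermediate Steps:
c(-9, 6 - 4)*d = -9*(-14) = 126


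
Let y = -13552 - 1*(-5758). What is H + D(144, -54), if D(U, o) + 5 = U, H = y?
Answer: -7655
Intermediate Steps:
y = -7794 (y = -13552 + 5758 = -7794)
H = -7794
D(U, o) = -5 + U
H + D(144, -54) = -7794 + (-5 + 144) = -7794 + 139 = -7655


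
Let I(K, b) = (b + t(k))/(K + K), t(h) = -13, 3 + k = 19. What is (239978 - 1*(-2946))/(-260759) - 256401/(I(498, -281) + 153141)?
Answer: -17274029875462/6628847629963 ≈ -2.6059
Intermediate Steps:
k = 16 (k = -3 + 19 = 16)
I(K, b) = (-13 + b)/(2*K) (I(K, b) = (b - 13)/(K + K) = (-13 + b)/((2*K)) = (-13 + b)*(1/(2*K)) = (-13 + b)/(2*K))
(239978 - 1*(-2946))/(-260759) - 256401/(I(498, -281) + 153141) = (239978 - 1*(-2946))/(-260759) - 256401/((½)*(-13 - 281)/498 + 153141) = (239978 + 2946)*(-1/260759) - 256401/((½)*(1/498)*(-294) + 153141) = 242924*(-1/260759) - 256401/(-49/166 + 153141) = -242924/260759 - 256401/25421357/166 = -242924/260759 - 256401*166/25421357 = -242924/260759 - 42562566/25421357 = -17274029875462/6628847629963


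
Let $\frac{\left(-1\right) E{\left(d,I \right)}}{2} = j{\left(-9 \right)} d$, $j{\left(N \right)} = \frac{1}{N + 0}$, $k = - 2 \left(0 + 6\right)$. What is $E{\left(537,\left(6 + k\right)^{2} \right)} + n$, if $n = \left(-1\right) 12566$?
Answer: $- \frac{37340}{3} \approx -12447.0$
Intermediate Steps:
$k = -12$ ($k = \left(-2\right) 6 = -12$)
$j{\left(N \right)} = \frac{1}{N}$
$n = -12566$
$E{\left(d,I \right)} = \frac{2 d}{9}$ ($E{\left(d,I \right)} = - 2 \frac{d}{-9} = - 2 \left(- \frac{d}{9}\right) = \frac{2 d}{9}$)
$E{\left(537,\left(6 + k\right)^{2} \right)} + n = \frac{2}{9} \cdot 537 - 12566 = \frac{358}{3} - 12566 = - \frac{37340}{3}$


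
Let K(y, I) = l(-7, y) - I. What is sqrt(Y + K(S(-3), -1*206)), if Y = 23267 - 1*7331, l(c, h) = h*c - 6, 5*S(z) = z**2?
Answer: sqrt(403085)/5 ≈ 126.98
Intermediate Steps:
S(z) = z**2/5
l(c, h) = -6 + c*h (l(c, h) = c*h - 6 = -6 + c*h)
K(y, I) = -6 - I - 7*y (K(y, I) = (-6 - 7*y) - I = -6 - I - 7*y)
Y = 15936 (Y = 23267 - 7331 = 15936)
sqrt(Y + K(S(-3), -1*206)) = sqrt(15936 + (-6 - (-1)*206 - 7*(-3)**2/5)) = sqrt(15936 + (-6 - 1*(-206) - 7*9/5)) = sqrt(15936 + (-6 + 206 - 7*9/5)) = sqrt(15936 + (-6 + 206 - 63/5)) = sqrt(15936 + 937/5) = sqrt(80617/5) = sqrt(403085)/5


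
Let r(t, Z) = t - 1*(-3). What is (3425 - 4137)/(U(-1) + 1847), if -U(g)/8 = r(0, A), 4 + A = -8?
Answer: -712/1823 ≈ -0.39056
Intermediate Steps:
A = -12 (A = -4 - 8 = -12)
r(t, Z) = 3 + t (r(t, Z) = t + 3 = 3 + t)
U(g) = -24 (U(g) = -8*(3 + 0) = -8*3 = -24)
(3425 - 4137)/(U(-1) + 1847) = (3425 - 4137)/(-24 + 1847) = -712/1823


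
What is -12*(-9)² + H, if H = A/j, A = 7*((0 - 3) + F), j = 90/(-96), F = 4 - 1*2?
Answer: -14468/15 ≈ -964.53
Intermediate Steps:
F = 2 (F = 4 - 2 = 2)
j = -15/16 (j = 90*(-1/96) = -15/16 ≈ -0.93750)
A = -7 (A = 7*((0 - 3) + 2) = 7*(-3 + 2) = 7*(-1) = -7)
H = 112/15 (H = -7/(-15/16) = -7*(-16/15) = 112/15 ≈ 7.4667)
-12*(-9)² + H = -12*(-9)² + 112/15 = -12*81 + 112/15 = -972 + 112/15 = -14468/15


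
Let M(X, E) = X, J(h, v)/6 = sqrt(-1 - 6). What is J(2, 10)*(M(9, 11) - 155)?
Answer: -876*I*sqrt(7) ≈ -2317.7*I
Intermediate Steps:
J(h, v) = 6*I*sqrt(7) (J(h, v) = 6*sqrt(-1 - 6) = 6*sqrt(-7) = 6*(I*sqrt(7)) = 6*I*sqrt(7))
J(2, 10)*(M(9, 11) - 155) = (6*I*sqrt(7))*(9 - 155) = (6*I*sqrt(7))*(-146) = -876*I*sqrt(7)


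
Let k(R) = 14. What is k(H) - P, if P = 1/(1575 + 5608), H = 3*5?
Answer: 100561/7183 ≈ 14.000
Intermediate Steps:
H = 15
P = 1/7183 ≈ 0.00013922
k(H) - P = 14 - 1*1/7183 = 14 - 1/7183 = 100561/7183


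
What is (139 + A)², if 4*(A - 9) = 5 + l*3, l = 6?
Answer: 378225/16 ≈ 23639.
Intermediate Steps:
A = 59/4 (A = 9 + (5 + 6*3)/4 = 9 + (5 + 18)/4 = 9 + (¼)*23 = 9 + 23/4 = 59/4 ≈ 14.750)
(139 + A)² = (139 + 59/4)² = (615/4)² = 378225/16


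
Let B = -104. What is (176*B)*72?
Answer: -1317888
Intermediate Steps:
(176*B)*72 = (176*(-104))*72 = -18304*72 = -1317888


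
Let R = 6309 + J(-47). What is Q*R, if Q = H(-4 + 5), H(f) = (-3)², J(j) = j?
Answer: 56358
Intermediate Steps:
H(f) = 9
Q = 9
R = 6262 (R = 6309 - 47 = 6262)
Q*R = 9*6262 = 56358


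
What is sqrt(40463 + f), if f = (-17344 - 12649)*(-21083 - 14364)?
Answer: sqrt(1063202334) ≈ 32607.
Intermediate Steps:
f = 1063161871 (f = -29993*(-35447) = 1063161871)
sqrt(40463 + f) = sqrt(40463 + 1063161871) = sqrt(1063202334)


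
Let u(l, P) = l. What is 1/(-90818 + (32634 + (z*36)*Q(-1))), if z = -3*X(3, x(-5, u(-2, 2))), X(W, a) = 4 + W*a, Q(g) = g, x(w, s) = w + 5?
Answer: -1/57752 ≈ -1.7315e-5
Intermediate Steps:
x(w, s) = 5 + w
z = -12 (z = -3*(4 + 3*(5 - 5)) = -3*(4 + 3*0) = -3*(4 + 0) = -3*4 = -12)
1/(-90818 + (32634 + (z*36)*Q(-1))) = 1/(-90818 + (32634 - 12*36*(-1))) = 1/(-90818 + (32634 - 432*(-1))) = 1/(-90818 + (32634 + 432)) = 1/(-90818 + 33066) = 1/(-57752) = -1/57752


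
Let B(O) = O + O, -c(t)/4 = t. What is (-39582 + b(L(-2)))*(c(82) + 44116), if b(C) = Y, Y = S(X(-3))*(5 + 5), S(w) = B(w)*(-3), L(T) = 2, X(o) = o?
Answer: -1725334776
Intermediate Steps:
c(t) = -4*t
B(O) = 2*O
S(w) = -6*w (S(w) = (2*w)*(-3) = -6*w)
Y = 180 (Y = (-6*(-3))*(5 + 5) = 18*10 = 180)
b(C) = 180
(-39582 + b(L(-2)))*(c(82) + 44116) = (-39582 + 180)*(-4*82 + 44116) = -39402*(-328 + 44116) = -39402*43788 = -1725334776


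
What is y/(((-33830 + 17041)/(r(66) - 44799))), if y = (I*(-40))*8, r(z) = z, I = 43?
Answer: -615526080/16789 ≈ -36662.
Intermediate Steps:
y = -13760 (y = (43*(-40))*8 = -1720*8 = -13760)
y/(((-33830 + 17041)/(r(66) - 44799))) = -13760*(66 - 44799)/(-33830 + 17041) = -13760/((-16789/(-44733))) = -13760/((-16789*(-1/44733))) = -13760/16789/44733 = -13760*44733/16789 = -615526080/16789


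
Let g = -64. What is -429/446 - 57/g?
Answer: -1017/14272 ≈ -0.071258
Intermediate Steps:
-429/446 - 57/g = -429/446 - 57/(-64) = -429*1/446 - 57*(-1/64) = -429/446 + 57/64 = -1017/14272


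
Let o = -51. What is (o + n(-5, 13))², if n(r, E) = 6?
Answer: 2025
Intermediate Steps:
(o + n(-5, 13))² = (-51 + 6)² = (-45)² = 2025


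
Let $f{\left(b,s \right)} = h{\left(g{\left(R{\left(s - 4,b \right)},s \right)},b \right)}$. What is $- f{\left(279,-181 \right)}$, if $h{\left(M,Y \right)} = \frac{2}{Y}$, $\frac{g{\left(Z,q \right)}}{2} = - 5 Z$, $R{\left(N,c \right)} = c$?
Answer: $- \frac{2}{279} \approx -0.0071685$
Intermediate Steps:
$g{\left(Z,q \right)} = - 10 Z$ ($g{\left(Z,q \right)} = 2 \left(- 5 Z\right) = - 10 Z$)
$f{\left(b,s \right)} = \frac{2}{b}$
$- f{\left(279,-181 \right)} = - \frac{2}{279}$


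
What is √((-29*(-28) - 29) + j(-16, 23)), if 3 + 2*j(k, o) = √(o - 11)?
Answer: √(3126 + 4*√3)/2 ≈ 27.986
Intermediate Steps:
j(k, o) = -3/2 + √(-11 + o)/2 (j(k, o) = -3/2 + √(o - 11)/2 = -3/2 + √(-11 + o)/2)
√((-29*(-28) - 29) + j(-16, 23)) = √((-29*(-28) - 29) + (-3/2 + √(-11 + 23)/2)) = √((812 - 29) + (-3/2 + √12/2)) = √(783 + (-3/2 + (2*√3)/2)) = √(783 + (-3/2 + √3)) = √(1563/2 + √3)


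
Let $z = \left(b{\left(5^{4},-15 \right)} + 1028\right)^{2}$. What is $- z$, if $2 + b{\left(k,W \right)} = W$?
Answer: $-1022121$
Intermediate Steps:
$b{\left(k,W \right)} = -2 + W$
$z = 1022121$ ($z = \left(\left(-2 - 15\right) + 1028\right)^{2} = \left(-17 + 1028\right)^{2} = 1011^{2} = 1022121$)
$- z = \left(-1\right) 1022121 = -1022121$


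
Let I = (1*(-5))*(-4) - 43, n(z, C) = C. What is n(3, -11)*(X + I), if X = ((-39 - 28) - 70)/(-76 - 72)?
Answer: 35937/148 ≈ 242.82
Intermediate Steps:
I = -23 (I = -5*(-4) - 43 = 20 - 43 = -23)
X = 137/148 (X = (-67 - 70)/(-148) = -137*(-1/148) = 137/148 ≈ 0.92568)
n(3, -11)*(X + I) = -11*(137/148 - 23) = -11*(-3267/148) = 35937/148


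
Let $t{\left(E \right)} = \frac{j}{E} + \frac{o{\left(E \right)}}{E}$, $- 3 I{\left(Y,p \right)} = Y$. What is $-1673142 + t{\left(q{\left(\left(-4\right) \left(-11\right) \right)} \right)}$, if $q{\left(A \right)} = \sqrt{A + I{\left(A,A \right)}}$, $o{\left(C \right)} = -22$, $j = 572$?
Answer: $-1673142 + \frac{25 \sqrt{66}}{2} \approx -1.673 \cdot 10^{6}$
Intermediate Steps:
$I{\left(Y,p \right)} = - \frac{Y}{3}$
$q{\left(A \right)} = \frac{\sqrt{6} \sqrt{A}}{3}$ ($q{\left(A \right)} = \sqrt{A - \frac{A}{3}} = \sqrt{\frac{2 A}{3}} = \frac{\sqrt{6} \sqrt{A}}{3}$)
$t{\left(E \right)} = \frac{550}{E}$ ($t{\left(E \right)} = \frac{572}{E} - \frac{22}{E} = \frac{550}{E}$)
$-1673142 + t{\left(q{\left(\left(-4\right) \left(-11\right) \right)} \right)} = -1673142 + \frac{550}{\frac{1}{3} \sqrt{6} \sqrt{\left(-4\right) \left(-11\right)}} = -1673142 + \frac{550}{\frac{1}{3} \sqrt{6} \sqrt{44}} = -1673142 + \frac{550}{\frac{1}{3} \sqrt{6} \cdot 2 \sqrt{11}} = -1673142 + \frac{550}{\frac{2}{3} \sqrt{66}} = -1673142 + 550 \frac{\sqrt{66}}{44} = -1673142 + \frac{25 \sqrt{66}}{2}$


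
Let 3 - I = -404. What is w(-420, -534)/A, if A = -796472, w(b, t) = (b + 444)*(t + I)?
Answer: 381/99559 ≈ 0.0038269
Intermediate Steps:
I = 407 (I = 3 - 1*(-404) = 3 + 404 = 407)
w(b, t) = (407 + t)*(444 + b) (w(b, t) = (b + 444)*(t + 407) = (444 + b)*(407 + t) = (407 + t)*(444 + b))
w(-420, -534)/A = (180708 + 407*(-420) + 444*(-534) - 420*(-534))/(-796472) = (180708 - 170940 - 237096 + 224280)*(-1/796472) = -3048*(-1/796472) = 381/99559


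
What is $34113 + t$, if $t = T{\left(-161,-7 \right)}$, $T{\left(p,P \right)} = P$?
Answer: $34106$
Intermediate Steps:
$t = -7$
$34113 + t = 34113 - 7 = 34106$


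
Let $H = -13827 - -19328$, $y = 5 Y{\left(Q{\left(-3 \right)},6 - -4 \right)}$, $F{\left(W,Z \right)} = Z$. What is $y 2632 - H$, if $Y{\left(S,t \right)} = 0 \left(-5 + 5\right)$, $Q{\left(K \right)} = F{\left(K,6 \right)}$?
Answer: $-5501$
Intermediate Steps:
$Q{\left(K \right)} = 6$
$Y{\left(S,t \right)} = 0$ ($Y{\left(S,t \right)} = 0 \cdot 0 = 0$)
$y = 0$ ($y = 5 \cdot 0 = 0$)
$H = 5501$ ($H = -13827 + 19328 = 5501$)
$y 2632 - H = 0 \cdot 2632 - 5501 = 0 - 5501 = -5501$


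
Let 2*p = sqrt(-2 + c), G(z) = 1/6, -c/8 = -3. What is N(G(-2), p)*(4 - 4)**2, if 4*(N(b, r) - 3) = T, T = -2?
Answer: 0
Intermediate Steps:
c = 24 (c = -8*(-3) = 24)
G(z) = 1/6
p = sqrt(22)/2 (p = sqrt(-2 + 24)/2 = sqrt(22)/2 ≈ 2.3452)
N(b, r) = 5/2 (N(b, r) = 3 + (1/4)*(-2) = 3 - 1/2 = 5/2)
N(G(-2), p)*(4 - 4)**2 = 5*(4 - 4)**2/2 = (5/2)*0**2 = (5/2)*0 = 0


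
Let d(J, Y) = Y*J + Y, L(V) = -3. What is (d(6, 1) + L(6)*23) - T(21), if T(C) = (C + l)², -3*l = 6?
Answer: -423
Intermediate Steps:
l = -2 (l = -⅓*6 = -2)
d(J, Y) = Y + J*Y (d(J, Y) = J*Y + Y = Y + J*Y)
T(C) = (-2 + C)² (T(C) = (C - 2)² = (-2 + C)²)
(d(6, 1) + L(6)*23) - T(21) = (1*(1 + 6) - 3*23) - (-2 + 21)² = (1*7 - 69) - 1*19² = (7 - 69) - 1*361 = -62 - 361 = -423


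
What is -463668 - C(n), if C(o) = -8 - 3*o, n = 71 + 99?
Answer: -463150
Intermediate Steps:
n = 170
-463668 - C(n) = -463668 - (-8 - 3*170) = -463668 - (-8 - 510) = -463668 - 1*(-518) = -463668 + 518 = -463150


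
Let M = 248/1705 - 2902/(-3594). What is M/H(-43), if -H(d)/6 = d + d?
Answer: 94181/50998860 ≈ 0.0018467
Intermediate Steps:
H(d) = -12*d (H(d) = -6*(d + d) = -12*d)
M = 94181/98835 (M = 248*(1/1705) - 2902*(-1/3594) = 8/55 + 1451/1797 = 94181/98835 ≈ 0.95291)
M/H(-43) = 94181/(98835*((-12*(-43)))) = (94181/98835)/516 = (94181/98835)*(1/516) = 94181/50998860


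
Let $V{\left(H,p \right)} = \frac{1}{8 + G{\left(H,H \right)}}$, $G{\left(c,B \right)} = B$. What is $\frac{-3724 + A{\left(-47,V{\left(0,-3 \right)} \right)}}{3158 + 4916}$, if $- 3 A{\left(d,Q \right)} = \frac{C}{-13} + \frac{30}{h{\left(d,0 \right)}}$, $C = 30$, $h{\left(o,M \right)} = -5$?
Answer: $- \frac{24188}{52481} \approx -0.46089$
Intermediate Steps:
$V{\left(H,p \right)} = \frac{1}{8 + H}$
$A{\left(d,Q \right)} = \frac{36}{13}$ ($A{\left(d,Q \right)} = - \frac{\frac{30}{-13} + \frac{30}{-5}}{3} = - \frac{30 \left(- \frac{1}{13}\right) + 30 \left(- \frac{1}{5}\right)}{3} = - \frac{- \frac{30}{13} - 6}{3} = \left(- \frac{1}{3}\right) \left(- \frac{108}{13}\right) = \frac{36}{13}$)
$\frac{-3724 + A{\left(-47,V{\left(0,-3 \right)} \right)}}{3158 + 4916} = \frac{-3724 + \frac{36}{13}}{3158 + 4916} = - \frac{48376}{13 \cdot 8074} = \left(- \frac{48376}{13}\right) \frac{1}{8074} = - \frac{24188}{52481}$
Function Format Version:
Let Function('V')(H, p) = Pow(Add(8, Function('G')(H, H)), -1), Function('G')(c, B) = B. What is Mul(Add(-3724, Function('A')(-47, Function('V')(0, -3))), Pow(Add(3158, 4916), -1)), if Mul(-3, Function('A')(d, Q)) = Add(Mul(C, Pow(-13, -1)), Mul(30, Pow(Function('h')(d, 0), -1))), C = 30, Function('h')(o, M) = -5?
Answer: Rational(-24188, 52481) ≈ -0.46089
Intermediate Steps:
Function('V')(H, p) = Pow(Add(8, H), -1)
Function('A')(d, Q) = Rational(36, 13) (Function('A')(d, Q) = Mul(Rational(-1, 3), Add(Mul(30, Pow(-13, -1)), Mul(30, Pow(-5, -1)))) = Mul(Rational(-1, 3), Add(Mul(30, Rational(-1, 13)), Mul(30, Rational(-1, 5)))) = Mul(Rational(-1, 3), Add(Rational(-30, 13), -6)) = Mul(Rational(-1, 3), Rational(-108, 13)) = Rational(36, 13))
Mul(Add(-3724, Function('A')(-47, Function('V')(0, -3))), Pow(Add(3158, 4916), -1)) = Mul(Add(-3724, Rational(36, 13)), Pow(Add(3158, 4916), -1)) = Mul(Rational(-48376, 13), Pow(8074, -1)) = Mul(Rational(-48376, 13), Rational(1, 8074)) = Rational(-24188, 52481)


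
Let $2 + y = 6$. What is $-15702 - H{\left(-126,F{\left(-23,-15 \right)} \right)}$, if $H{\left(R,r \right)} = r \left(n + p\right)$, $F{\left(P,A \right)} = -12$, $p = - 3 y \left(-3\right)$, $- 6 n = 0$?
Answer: $-15270$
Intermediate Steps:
$n = 0$ ($n = \left(- \frac{1}{6}\right) 0 = 0$)
$y = 4$ ($y = -2 + 6 = 4$)
$p = 36$ ($p = - 3 \cdot 4 \left(-3\right) = \left(-3\right) \left(-12\right) = 36$)
$H{\left(R,r \right)} = 36 r$ ($H{\left(R,r \right)} = r \left(0 + 36\right) = r 36 = 36 r$)
$-15702 - H{\left(-126,F{\left(-23,-15 \right)} \right)} = -15702 - 36 \left(-12\right) = -15702 - -432 = -15702 + 432 = -15270$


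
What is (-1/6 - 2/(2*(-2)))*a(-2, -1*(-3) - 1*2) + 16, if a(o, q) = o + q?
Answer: 47/3 ≈ 15.667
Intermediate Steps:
(-1/6 - 2/(2*(-2)))*a(-2, -1*(-3) - 1*2) + 16 = (-1/6 - 2/(2*(-2)))*(-2 + (-1*(-3) - 1*2)) + 16 = (-1*⅙ - 2/(-4))*(-2 + (3 - 2)) + 16 = (-⅙ - 2*(-¼))*(-2 + 1) + 16 = (-⅙ + ½)*(-1) + 16 = (⅓)*(-1) + 16 = -⅓ + 16 = 47/3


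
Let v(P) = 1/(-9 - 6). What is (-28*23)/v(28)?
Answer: 9660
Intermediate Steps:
v(P) = -1/15 (v(P) = 1/(-15) = -1/15)
(-28*23)/v(28) = (-28*23)/(-1/15) = -644*(-15) = 9660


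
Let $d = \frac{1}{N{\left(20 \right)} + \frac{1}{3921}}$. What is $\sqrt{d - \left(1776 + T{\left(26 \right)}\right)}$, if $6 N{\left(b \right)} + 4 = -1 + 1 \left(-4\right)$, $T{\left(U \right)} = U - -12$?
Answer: $\frac{2 i \sqrt{62751685814}}{11761} \approx 42.599 i$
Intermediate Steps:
$T{\left(U \right)} = 12 + U$ ($T{\left(U \right)} = U + 12 = 12 + U$)
$N{\left(b \right)} = - \frac{3}{2}$ ($N{\left(b \right)} = - \frac{2}{3} + \frac{-1 + 1 \left(-4\right)}{6} = - \frac{2}{3} + \frac{-1 - 4}{6} = - \frac{2}{3} + \frac{1}{6} \left(-5\right) = - \frac{2}{3} - \frac{5}{6} = - \frac{3}{2}$)
$d = - \frac{7842}{11761}$ ($d = \frac{1}{- \frac{3}{2} + \frac{1}{3921}} = \frac{1}{- \frac{11761}{7842}} = - \frac{7842}{11761} \approx -0.66678$)
$\sqrt{d - \left(1776 + T{\left(26 \right)}\right)} = \sqrt{- \frac{7842}{11761} - 1814} = \sqrt{- \frac{21342296}{11761}} = \frac{2 i \sqrt{62751685814}}{11761}$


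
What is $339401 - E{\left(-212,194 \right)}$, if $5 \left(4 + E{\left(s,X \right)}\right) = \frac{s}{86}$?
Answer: $\frac{72972181}{215} \approx 3.3941 \cdot 10^{5}$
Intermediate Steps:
$E{\left(s,X \right)} = -4 + \frac{s}{430}$ ($E{\left(s,X \right)} = -4 + \frac{s \frac{1}{86}}{5} = -4 + \frac{\frac{1}{86} s}{5} = -4 + \frac{s}{430}$)
$339401 - E{\left(-212,194 \right)} = 339401 - \left(-4 + \frac{1}{430} \left(-212\right)\right) = 339401 - \left(-4 - \frac{106}{215}\right) = 339401 - - \frac{966}{215} = 339401 + \frac{966}{215} = \frac{72972181}{215}$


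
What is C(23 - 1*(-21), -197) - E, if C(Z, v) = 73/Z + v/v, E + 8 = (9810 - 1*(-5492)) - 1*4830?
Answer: -460299/44 ≈ -10461.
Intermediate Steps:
E = 10464 (E = -8 + ((9810 - 1*(-5492)) - 1*4830) = -8 + ((9810 + 5492) - 4830) = -8 + (15302 - 4830) = -8 + 10472 = 10464)
C(Z, v) = 1 + 73/Z (C(Z, v) = 73/Z + 1 = 1 + 73/Z)
C(23 - 1*(-21), -197) - E = (73 + (23 - 1*(-21)))/(23 - 1*(-21)) - 1*10464 = (73 + (23 + 21))/(23 + 21) - 10464 = (73 + 44)/44 - 10464 = (1/44)*117 - 10464 = 117/44 - 10464 = -460299/44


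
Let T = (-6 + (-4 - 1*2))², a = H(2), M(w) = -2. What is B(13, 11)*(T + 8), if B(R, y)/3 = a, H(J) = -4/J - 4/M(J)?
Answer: 0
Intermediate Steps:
H(J) = 2 - 4/J (H(J) = -4/J - 4/(-2) = -4/J - 4*(-½) = -4/J + 2 = 2 - 4/J)
a = 0 (a = 2 - 4/2 = 2 - 4*½ = 2 - 2 = 0)
B(R, y) = 0 (B(R, y) = 3*0 = 0)
T = 144 (T = (-6 + (-4 - 2))² = (-6 - 6)² = (-12)² = 144)
B(13, 11)*(T + 8) = 0*(144 + 8) = 0*152 = 0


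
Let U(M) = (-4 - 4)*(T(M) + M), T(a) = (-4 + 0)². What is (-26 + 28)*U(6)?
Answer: -352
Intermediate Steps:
T(a) = 16 (T(a) = (-4)² = 16)
U(M) = -128 - 8*M (U(M) = (-4 - 4)*(16 + M) = -8*(16 + M) = -128 - 8*M)
(-26 + 28)*U(6) = (-26 + 28)*(-128 - 8*6) = 2*(-128 - 48) = 2*(-176) = -352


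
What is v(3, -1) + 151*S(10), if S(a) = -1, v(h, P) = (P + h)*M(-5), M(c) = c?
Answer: -161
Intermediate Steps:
v(h, P) = -5*P - 5*h (v(h, P) = (P + h)*(-5) = -5*P - 5*h)
v(3, -1) + 151*S(10) = (-5*(-1) - 5*3) + 151*(-1) = (5 - 15) - 151 = -10 - 151 = -161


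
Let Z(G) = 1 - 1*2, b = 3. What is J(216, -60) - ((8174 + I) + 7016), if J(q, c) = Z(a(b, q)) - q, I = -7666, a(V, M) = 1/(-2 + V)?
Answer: -7741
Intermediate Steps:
Z(G) = -1 (Z(G) = 1 - 2 = -1)
J(q, c) = -1 - q
J(216, -60) - ((8174 + I) + 7016) = (-1 - 1*216) - ((8174 - 7666) + 7016) = (-1 - 216) - (508 + 7016) = -217 - 1*7524 = -217 - 7524 = -7741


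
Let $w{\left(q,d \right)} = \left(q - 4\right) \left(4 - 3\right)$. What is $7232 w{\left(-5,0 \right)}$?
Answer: $-65088$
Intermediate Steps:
$w{\left(q,d \right)} = -4 + q$ ($w{\left(q,d \right)} = \left(-4 + q\right) 1 = -4 + q$)
$7232 w{\left(-5,0 \right)} = 7232 \left(-4 - 5\right) = 7232 \left(-9\right) = -65088$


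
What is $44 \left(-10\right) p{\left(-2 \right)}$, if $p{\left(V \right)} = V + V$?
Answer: $1760$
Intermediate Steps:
$p{\left(V \right)} = 2 V$
$44 \left(-10\right) p{\left(-2 \right)} = 44 \left(-10\right) 2 \left(-2\right) = \left(-440\right) \left(-4\right) = 1760$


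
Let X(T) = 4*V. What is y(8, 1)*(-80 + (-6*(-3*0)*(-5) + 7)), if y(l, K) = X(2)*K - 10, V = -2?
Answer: 1314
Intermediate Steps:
X(T) = -8 (X(T) = 4*(-2) = -8)
y(l, K) = -10 - 8*K (y(l, K) = -8*K - 10 = -10 - 8*K)
y(8, 1)*(-80 + (-6*(-3*0)*(-5) + 7)) = (-10 - 8*1)*(-80 + (-6*(-3*0)*(-5) + 7)) = (-10 - 8)*(-80 + (-0*(-5) + 7)) = -18*(-80 + (-6*0 + 7)) = -18*(-80 + (0 + 7)) = -18*(-80 + 7) = -18*(-73) = 1314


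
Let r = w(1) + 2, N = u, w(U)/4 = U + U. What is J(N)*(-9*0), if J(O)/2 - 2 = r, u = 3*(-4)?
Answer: 0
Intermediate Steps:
w(U) = 8*U (w(U) = 4*(U + U) = 4*(2*U) = 8*U)
u = -12
N = -12
r = 10 (r = 8*1 + 2 = 8 + 2 = 10)
J(O) = 24 (J(O) = 4 + 2*10 = 4 + 20 = 24)
J(N)*(-9*0) = 24*(-9*0) = 24*0 = 0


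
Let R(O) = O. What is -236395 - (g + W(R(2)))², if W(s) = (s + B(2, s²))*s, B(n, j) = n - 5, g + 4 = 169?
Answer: -262964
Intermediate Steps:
g = 165 (g = -4 + 169 = 165)
B(n, j) = -5 + n
W(s) = s*(-3 + s) (W(s) = (s + (-5 + 2))*s = (s - 3)*s = (-3 + s)*s = s*(-3 + s))
-236395 - (g + W(R(2)))² = -236395 - (165 + 2*(-3 + 2))² = -236395 - (165 + 2*(-1))² = -236395 - (165 - 2)² = -236395 - 1*163² = -236395 - 1*26569 = -236395 - 26569 = -262964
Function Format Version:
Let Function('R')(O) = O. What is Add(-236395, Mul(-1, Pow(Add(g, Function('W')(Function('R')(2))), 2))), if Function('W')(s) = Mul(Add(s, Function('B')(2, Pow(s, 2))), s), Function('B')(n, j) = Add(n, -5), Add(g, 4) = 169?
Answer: -262964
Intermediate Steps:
g = 165 (g = Add(-4, 169) = 165)
Function('B')(n, j) = Add(-5, n)
Function('W')(s) = Mul(s, Add(-3, s)) (Function('W')(s) = Mul(Add(s, Add(-5, 2)), s) = Mul(Add(s, -3), s) = Mul(Add(-3, s), s) = Mul(s, Add(-3, s)))
Add(-236395, Mul(-1, Pow(Add(g, Function('W')(Function('R')(2))), 2))) = Add(-236395, Mul(-1, Pow(Add(165, Mul(2, Add(-3, 2))), 2))) = Add(-236395, Mul(-1, Pow(Add(165, Mul(2, -1)), 2))) = Add(-236395, Mul(-1, Pow(Add(165, -2), 2))) = Add(-236395, Mul(-1, Pow(163, 2))) = Add(-236395, Mul(-1, 26569)) = Add(-236395, -26569) = -262964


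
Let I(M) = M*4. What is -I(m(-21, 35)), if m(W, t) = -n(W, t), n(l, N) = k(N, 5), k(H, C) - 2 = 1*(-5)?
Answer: -12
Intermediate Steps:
k(H, C) = -3 (k(H, C) = 2 + 1*(-5) = 2 - 5 = -3)
n(l, N) = -3
m(W, t) = 3 (m(W, t) = -1*(-3) = 3)
I(M) = 4*M
-I(m(-21, 35)) = -4*3 = -1*12 = -12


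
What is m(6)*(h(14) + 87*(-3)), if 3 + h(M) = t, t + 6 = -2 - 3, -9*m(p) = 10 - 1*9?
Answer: 275/9 ≈ 30.556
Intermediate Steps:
m(p) = -⅑ (m(p) = -(10 - 1*9)/9 = -(10 - 9)/9 = -⅑*1 = -⅑)
t = -11 (t = -6 + (-2 - 3) = -6 - 5 = -11)
h(M) = -14 (h(M) = -3 - 11 = -14)
m(6)*(h(14) + 87*(-3)) = -(-14 + 87*(-3))/9 = -(-14 - 261)/9 = -⅑*(-275) = 275/9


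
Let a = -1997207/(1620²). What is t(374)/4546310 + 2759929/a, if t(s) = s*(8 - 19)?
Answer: -968518827764796047/267056534005 ≈ -3.6266e+6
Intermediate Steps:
t(s) = -11*s (t(s) = s*(-11) = -11*s)
a = -1997207/2624400 ≈ -0.76101
t(374)/4546310 + 2759929/a = -11*374/4546310 + 2759929/(-1997207/2624400) = -4114*1/4546310 + 2759929*(-2624400/1997207) = -121/133715 - 7243157667600/1997207 = -968518827764796047/267056534005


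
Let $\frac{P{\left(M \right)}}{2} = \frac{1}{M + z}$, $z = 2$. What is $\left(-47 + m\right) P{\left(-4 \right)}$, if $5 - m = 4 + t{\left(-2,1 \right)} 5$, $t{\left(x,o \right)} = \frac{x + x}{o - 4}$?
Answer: $\frac{158}{3} \approx 52.667$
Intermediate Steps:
$t{\left(x,o \right)} = \frac{2 x}{-4 + o}$
$m = - \frac{17}{3}$ ($m = 5 - \left(4 + 2 \left(-2\right) \frac{1}{-4 + 1} \cdot 5\right) = 5 - \left(4 + 2 \left(-2\right) \frac{1}{-3} \cdot 5\right) = 5 - \left(4 + 2 \left(-2\right) \left(- \frac{1}{3}\right) 5\right) = 5 - \left(4 + \frac{4}{3} \cdot 5\right) = 5 - \left(4 + \frac{20}{3}\right) = 5 - \frac{32}{3} = - \frac{17}{3} \approx -5.6667$)
$P{\left(M \right)} = \frac{2}{2 + M}$ ($P{\left(M \right)} = \frac{2}{M + 2} = \frac{2}{2 + M}$)
$\left(-47 + m\right) P{\left(-4 \right)} = \left(-47 - \frac{17}{3}\right) \frac{2}{2 - 4} = - \frac{158 \frac{2}{-2}}{3} = - \frac{158 \cdot 2 \left(- \frac{1}{2}\right)}{3} = \left(- \frac{158}{3}\right) \left(-1\right) = \frac{158}{3}$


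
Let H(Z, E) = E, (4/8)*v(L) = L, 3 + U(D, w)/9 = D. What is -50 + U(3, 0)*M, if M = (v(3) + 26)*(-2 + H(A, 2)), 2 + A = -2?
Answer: -50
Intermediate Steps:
A = -4 (A = -2 - 2 = -4)
U(D, w) = -27 + 9*D
v(L) = 2*L
M = 0 (M = (2*3 + 26)*(-2 + 2) = (6 + 26)*0 = 32*0 = 0)
-50 + U(3, 0)*M = -50 + (-27 + 9*3)*0 = -50 + (-27 + 27)*0 = -50 + 0*0 = -50 + 0 = -50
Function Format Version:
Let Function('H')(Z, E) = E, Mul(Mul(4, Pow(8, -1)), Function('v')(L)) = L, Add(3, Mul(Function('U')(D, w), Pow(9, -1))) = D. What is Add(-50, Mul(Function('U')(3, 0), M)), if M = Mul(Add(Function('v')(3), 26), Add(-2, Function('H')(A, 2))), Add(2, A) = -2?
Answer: -50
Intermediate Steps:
A = -4 (A = Add(-2, -2) = -4)
Function('U')(D, w) = Add(-27, Mul(9, D))
Function('v')(L) = Mul(2, L)
M = 0 (M = Mul(Add(Mul(2, 3), 26), Add(-2, 2)) = Mul(Add(6, 26), 0) = Mul(32, 0) = 0)
Add(-50, Mul(Function('U')(3, 0), M)) = Add(-50, Mul(Add(-27, Mul(9, 3)), 0)) = Add(-50, Mul(Add(-27, 27), 0)) = Add(-50, Mul(0, 0)) = Add(-50, 0) = -50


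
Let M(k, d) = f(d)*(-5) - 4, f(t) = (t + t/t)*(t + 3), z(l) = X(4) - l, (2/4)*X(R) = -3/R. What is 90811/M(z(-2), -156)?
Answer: -90811/118579 ≈ -0.76583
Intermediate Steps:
X(R) = -6/R (X(R) = 2*(-3/R) = -6/R)
z(l) = -3/2 - l (z(l) = -6/4 - l = -6*¼ - l = -3/2 - l)
f(t) = (1 + t)*(3 + t) (f(t) = (t + 1)*(3 + t) = (1 + t)*(3 + t))
M(k, d) = -19 - 20*d - 5*d² (M(k, d) = (3 + d² + 4*d)*(-5) - 4 = (-15 - 20*d - 5*d²) - 4 = -19 - 20*d - 5*d²)
90811/M(z(-2), -156) = 90811/(-19 - 20*(-156) - 5*(-156)²) = 90811/(-19 + 3120 - 5*24336) = 90811/(-19 + 3120 - 121680) = 90811/(-118579) = 90811*(-1/118579) = -90811/118579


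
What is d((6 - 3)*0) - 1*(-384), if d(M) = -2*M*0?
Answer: 384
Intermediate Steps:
d(M) = 0
d((6 - 3)*0) - 1*(-384) = 0 - 1*(-384) = 0 + 384 = 384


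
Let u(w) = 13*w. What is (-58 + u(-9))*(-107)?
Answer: 18725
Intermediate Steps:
(-58 + u(-9))*(-107) = (-58 + 13*(-9))*(-107) = (-58 - 117)*(-107) = -175*(-107) = 18725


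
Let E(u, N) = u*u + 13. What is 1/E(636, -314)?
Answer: 1/404509 ≈ 2.4721e-6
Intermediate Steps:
E(u, N) = 13 + u**2 (E(u, N) = u**2 + 13 = 13 + u**2)
1/E(636, -314) = 1/(13 + 636**2) = 1/(13 + 404496) = 1/404509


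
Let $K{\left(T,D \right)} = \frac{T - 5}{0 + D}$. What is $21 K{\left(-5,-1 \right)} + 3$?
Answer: $213$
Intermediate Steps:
$K{\left(T,D \right)} = \frac{-5 + T}{D}$
$21 K{\left(-5,-1 \right)} + 3 = 21 \frac{-5 - 5}{-1} + 3 = 21 \left(\left(-1\right) \left(-10\right)\right) + 3 = 21 \cdot 10 + 3 = 210 + 3 = 213$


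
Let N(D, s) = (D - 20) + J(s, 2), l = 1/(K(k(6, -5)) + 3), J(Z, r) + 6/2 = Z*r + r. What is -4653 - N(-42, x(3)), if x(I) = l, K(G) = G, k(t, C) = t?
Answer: -41312/9 ≈ -4590.2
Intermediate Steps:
J(Z, r) = -3 + r + Z*r (J(Z, r) = -3 + (Z*r + r) = -3 + (r + Z*r) = -3 + r + Z*r)
l = ⅑ (l = 1/(6 + 3) = 1/9 = ⅑ ≈ 0.11111)
x(I) = ⅑
N(D, s) = -21 + D + 2*s (N(D, s) = (D - 20) + (-3 + 2 + s*2) = (-20 + D) + (-3 + 2 + 2*s) = (-20 + D) + (-1 + 2*s) = -21 + D + 2*s)
-4653 - N(-42, x(3)) = -4653 - (-21 - 42 + 2*(⅑)) = -4653 - (-21 - 42 + 2/9) = -4653 - 1*(-565/9) = -4653 + 565/9 = -41312/9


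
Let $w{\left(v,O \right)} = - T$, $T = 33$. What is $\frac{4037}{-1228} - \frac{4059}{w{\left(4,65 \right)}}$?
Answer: $\frac{147007}{1228} \approx 119.71$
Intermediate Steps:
$w{\left(v,O \right)} = -33$ ($w{\left(v,O \right)} = \left(-1\right) 33 = -33$)
$\frac{4037}{-1228} - \frac{4059}{w{\left(4,65 \right)}} = \frac{4037}{-1228} - \frac{4059}{-33} = 4037 \left(- \frac{1}{1228}\right) - -123 = - \frac{4037}{1228} + 123 = \frac{147007}{1228}$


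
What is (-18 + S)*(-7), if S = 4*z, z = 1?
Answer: 98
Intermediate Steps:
S = 4 (S = 4*1 = 4)
(-18 + S)*(-7) = (-18 + 4)*(-7) = -14*(-7) = 98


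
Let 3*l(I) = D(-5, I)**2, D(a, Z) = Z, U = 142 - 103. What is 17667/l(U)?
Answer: 453/13 ≈ 34.846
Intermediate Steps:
U = 39
l(I) = I**2/3
17667/l(U) = 17667/(((1/3)*39**2)) = 17667/(((1/3)*1521)) = 17667/507 = 17667*(1/507) = 453/13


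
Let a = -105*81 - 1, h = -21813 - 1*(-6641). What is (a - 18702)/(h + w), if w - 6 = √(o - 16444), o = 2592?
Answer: 25789783/14376338 + 3401*I*√3463/14376338 ≈ 1.7939 + 0.013921*I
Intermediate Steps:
h = -15172 (h = -21813 + 6641 = -15172)
w = 6 + 2*I*√3463 (w = 6 + √(2592 - 16444) = 6 + √(-13852) = 6 + 2*I*√3463 ≈ 6.0 + 117.69*I)
a = -8506 (a = -8505 - 1 = -8506)
(a - 18702)/(h + w) = (-8506 - 18702)/(-15172 + (6 + 2*I*√3463)) = -27208/(-15166 + 2*I*√3463)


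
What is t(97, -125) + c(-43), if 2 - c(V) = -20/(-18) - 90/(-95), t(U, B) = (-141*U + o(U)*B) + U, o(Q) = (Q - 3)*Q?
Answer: -197219440/171 ≈ -1.1533e+6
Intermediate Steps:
o(Q) = Q*(-3 + Q) (o(Q) = (-3 + Q)*Q = Q*(-3 + Q))
t(U, B) = -140*U + B*U*(-3 + U) (t(U, B) = (-141*U + (U*(-3 + U))*B) + U = (-141*U + B*U*(-3 + U)) + U = -140*U + B*U*(-3 + U))
c(V) = -10/171 (c(V) = 2 - (-20/(-18) - 90/(-95)) = 2 - (-20*(-1/18) - 90*(-1/95)) = 2 - (10/9 + 18/19) = 2 - 1*352/171 = 2 - 352/171 = -10/171)
t(97, -125) + c(-43) = 97*(-140 - 125*(-3 + 97)) - 10/171 = 97*(-140 - 125*94) - 10/171 = 97*(-140 - 11750) - 10/171 = 97*(-11890) - 10/171 = -1153330 - 10/171 = -197219440/171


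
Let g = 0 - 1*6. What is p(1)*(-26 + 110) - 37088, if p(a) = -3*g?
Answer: -35576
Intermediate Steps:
g = -6 (g = 0 - 6 = -6)
p(a) = 18 (p(a) = -3*(-6) = 18)
p(1)*(-26 + 110) - 37088 = 18*(-26 + 110) - 37088 = 18*84 - 37088 = 1512 - 37088 = -35576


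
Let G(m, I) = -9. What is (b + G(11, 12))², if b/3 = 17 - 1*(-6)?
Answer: 3600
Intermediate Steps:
b = 69 (b = 3*(17 - 1*(-6)) = 3*(17 + 6) = 3*23 = 69)
(b + G(11, 12))² = (69 - 9)² = 60² = 3600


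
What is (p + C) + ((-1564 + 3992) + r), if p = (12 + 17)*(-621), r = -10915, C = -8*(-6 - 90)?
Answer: -25728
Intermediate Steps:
C = 768 (C = -8*(-96) = 768)
p = -18009 (p = 29*(-621) = -18009)
(p + C) + ((-1564 + 3992) + r) = (-18009 + 768) + ((-1564 + 3992) - 10915) = -17241 + (2428 - 10915) = -17241 - 8487 = -25728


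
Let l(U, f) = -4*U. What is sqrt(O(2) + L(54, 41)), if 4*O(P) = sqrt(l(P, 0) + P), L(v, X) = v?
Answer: sqrt(216 + I*sqrt(6))/2 ≈ 7.3486 + 0.041666*I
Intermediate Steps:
O(P) = sqrt(3)*sqrt(-P)/4 (O(P) = sqrt(-4*P + P)/4 = sqrt(-3*P)/4 = (sqrt(3)*sqrt(-P))/4 = sqrt(3)*sqrt(-P)/4)
sqrt(O(2) + L(54, 41)) = sqrt(sqrt(3)*sqrt(-1*2)/4 + 54) = sqrt(sqrt(3)*sqrt(-2)/4 + 54) = sqrt(sqrt(3)*(I*sqrt(2))/4 + 54) = sqrt(I*sqrt(6)/4 + 54) = sqrt(54 + I*sqrt(6)/4)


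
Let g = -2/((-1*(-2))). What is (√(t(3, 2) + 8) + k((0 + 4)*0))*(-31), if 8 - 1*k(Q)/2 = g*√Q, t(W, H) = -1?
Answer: -496 - 31*√7 ≈ -578.02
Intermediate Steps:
g = -1 (g = -2/2 = -2*½ = -1)
k(Q) = 16 + 2*√Q (k(Q) = 16 - (-2)*√Q = 16 + 2*√Q)
(√(t(3, 2) + 8) + k((0 + 4)*0))*(-31) = (√(-1 + 8) + (16 + 2*√((0 + 4)*0)))*(-31) = (√7 + (16 + 2*√(4*0)))*(-31) = (√7 + (16 + 2*√0))*(-31) = (√7 + (16 + 2*0))*(-31) = (√7 + (16 + 0))*(-31) = (√7 + 16)*(-31) = (16 + √7)*(-31) = -496 - 31*√7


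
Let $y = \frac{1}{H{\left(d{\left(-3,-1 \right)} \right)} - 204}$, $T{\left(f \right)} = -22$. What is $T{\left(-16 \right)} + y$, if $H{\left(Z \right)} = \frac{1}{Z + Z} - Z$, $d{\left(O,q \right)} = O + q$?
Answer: $- \frac{35230}{1601} \approx -22.005$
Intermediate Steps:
$H{\left(Z \right)} = \frac{1}{2 Z} - Z$
$y = - \frac{8}{1601}$ ($y = \frac{1}{\left(\frac{1}{2 \left(-3 - 1\right)} - \left(-3 - 1\right)\right) - 204} = \frac{1}{\left(\frac{1}{2 \left(-4\right)} - -4\right) - 204} = \frac{1}{\left(\frac{1}{2} \left(- \frac{1}{4}\right) + 4\right) - 204} = \frac{1}{\left(- \frac{1}{8} + 4\right) - 204} = \frac{1}{\frac{31}{8} - 204} = \frac{1}{- \frac{1601}{8}} = - \frac{8}{1601} \approx -0.0049969$)
$T{\left(-16 \right)} + y = -22 - \frac{8}{1601} = - \frac{35230}{1601}$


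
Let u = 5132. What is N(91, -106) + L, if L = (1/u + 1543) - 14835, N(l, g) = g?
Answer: -68758535/5132 ≈ -13398.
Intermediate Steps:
L = -68214543/5132 (L = (1/5132 + 1543) - 14835 = 7918677/5132 - 14835 = -68214543/5132 ≈ -13292.)
N(91, -106) + L = -106 - 68214543/5132 = -68758535/5132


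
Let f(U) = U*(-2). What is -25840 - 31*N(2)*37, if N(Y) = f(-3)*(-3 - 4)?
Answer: 22334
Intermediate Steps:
f(U) = -2*U
N(Y) = -42 (N(Y) = (-2*(-3))*(-3 - 4) = 6*(-7) = -42)
-25840 - 31*N(2)*37 = -25840 - 31*(-42)*37 = -25840 + 1302*37 = -25840 + 48174 = 22334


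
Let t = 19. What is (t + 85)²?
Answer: 10816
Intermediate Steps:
(t + 85)² = (19 + 85)² = 104² = 10816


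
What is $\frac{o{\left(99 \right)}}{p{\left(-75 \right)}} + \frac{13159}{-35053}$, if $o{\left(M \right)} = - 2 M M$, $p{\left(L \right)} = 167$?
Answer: $- \frac{689306459}{5853851} \approx -117.75$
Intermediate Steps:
$o{\left(M \right)} = - 2 M^{2}$
$\frac{o{\left(99 \right)}}{p{\left(-75 \right)}} + \frac{13159}{-35053} = \frac{\left(-2\right) 99^{2}}{167} + \frac{13159}{-35053} = \left(-2\right) 9801 \cdot \frac{1}{167} + 13159 \left(- \frac{1}{35053}\right) = \left(-19602\right) \frac{1}{167} - \frac{13159}{35053} = - \frac{19602}{167} - \frac{13159}{35053} = - \frac{689306459}{5853851}$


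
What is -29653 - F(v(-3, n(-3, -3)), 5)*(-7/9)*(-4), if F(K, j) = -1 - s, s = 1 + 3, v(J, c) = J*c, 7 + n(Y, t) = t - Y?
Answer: -266737/9 ≈ -29637.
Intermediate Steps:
n(Y, t) = -7 + t - Y (n(Y, t) = -7 + (t - Y) = -7 + t - Y)
s = 4
F(K, j) = -5 (F(K, j) = -1 - 1*4 = -1 - 4 = -5)
-29653 - F(v(-3, n(-3, -3)), 5)*(-7/9)*(-4) = -29653 - (-(-35)/9)*(-4) = -29653 - (-5*(-7/9))*(-4) = -29653 - 35*(-4)/9 = -29653 - 1*(-140/9) = -29653 + 140/9 = -266737/9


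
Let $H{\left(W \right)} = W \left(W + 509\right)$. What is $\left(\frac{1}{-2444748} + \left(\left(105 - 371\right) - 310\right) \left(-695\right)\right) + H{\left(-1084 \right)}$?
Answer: $\frac{2502492947759}{2444748} \approx 1.0236 \cdot 10^{6}$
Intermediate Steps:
$H{\left(W \right)} = W \left(509 + W\right)$
$\left(\frac{1}{-2444748} + \left(\left(105 - 371\right) - 310\right) \left(-695\right)\right) + H{\left(-1084 \right)} = \left(\frac{1}{-2444748} + \left(\left(105 - 371\right) - 310\right) \left(-695\right)\right) - 1084 \left(509 - 1084\right) = \left(- \frac{1}{2444748} + \left(\left(105 - 371\right) - 310\right) \left(-695\right)\right) - -623300 = \left(- \frac{1}{2444748} + \left(-266 - 310\right) \left(-695\right)\right) + 623300 = \left(- \frac{1}{2444748} - -400320\right) + 623300 = \left(- \frac{1}{2444748} + 400320\right) + 623300 = \frac{978681519359}{2444748} + 623300 = \frac{2502492947759}{2444748}$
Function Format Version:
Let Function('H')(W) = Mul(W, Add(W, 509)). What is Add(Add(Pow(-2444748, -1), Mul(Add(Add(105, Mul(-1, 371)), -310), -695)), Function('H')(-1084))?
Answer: Rational(2502492947759, 2444748) ≈ 1.0236e+6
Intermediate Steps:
Function('H')(W) = Mul(W, Add(509, W))
Add(Add(Pow(-2444748, -1), Mul(Add(Add(105, Mul(-1, 371)), -310), -695)), Function('H')(-1084)) = Add(Add(Pow(-2444748, -1), Mul(Add(Add(105, Mul(-1, 371)), -310), -695)), Mul(-1084, Add(509, -1084))) = Add(Add(Rational(-1, 2444748), Mul(Add(Add(105, -371), -310), -695)), Mul(-1084, -575)) = Add(Add(Rational(-1, 2444748), Mul(Add(-266, -310), -695)), 623300) = Add(Add(Rational(-1, 2444748), Mul(-576, -695)), 623300) = Add(Add(Rational(-1, 2444748), 400320), 623300) = Add(Rational(978681519359, 2444748), 623300) = Rational(2502492947759, 2444748)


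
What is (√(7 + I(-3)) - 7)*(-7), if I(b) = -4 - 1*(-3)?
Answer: 49 - 7*√6 ≈ 31.854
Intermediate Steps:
I(b) = -1 (I(b) = -4 + 3 = -1)
(√(7 + I(-3)) - 7)*(-7) = (√(7 - 1) - 7)*(-7) = (√6 - 7)*(-7) = (-7 + √6)*(-7) = 49 - 7*√6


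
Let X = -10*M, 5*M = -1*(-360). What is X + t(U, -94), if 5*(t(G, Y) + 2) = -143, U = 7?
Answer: -3753/5 ≈ -750.60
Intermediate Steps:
t(G, Y) = -153/5 (t(G, Y) = -2 + (⅕)*(-143) = -2 - 143/5 = -153/5)
M = 72 (M = (-1*(-360))/5 = (⅕)*360 = 72)
X = -720 (X = -10*72 = -720)
X + t(U, -94) = -720 - 153/5 = -3753/5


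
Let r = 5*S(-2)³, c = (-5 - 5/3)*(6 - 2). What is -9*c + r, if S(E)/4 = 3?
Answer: 8880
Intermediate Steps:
S(E) = 12 (S(E) = 4*3 = 12)
c = -80/3 (c = (-5 - 5*⅓)*4 = (-5 - 5/3)*4 = -20/3*4 = -80/3 ≈ -26.667)
r = 8640 (r = 5*12³ = 5*1728 = 8640)
-9*c + r = -9*(-80/3) + 8640 = 240 + 8640 = 8880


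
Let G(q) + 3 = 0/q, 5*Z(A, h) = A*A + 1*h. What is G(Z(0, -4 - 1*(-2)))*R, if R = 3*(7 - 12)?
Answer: 45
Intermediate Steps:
Z(A, h) = h/5 + A**2/5 (Z(A, h) = (A*A + 1*h)/5 = (A**2 + h)/5 = (h + A**2)/5 = h/5 + A**2/5)
G(q) = -3 (G(q) = -3 + 0/q = -3 + 0 = -3)
R = -15 (R = 3*(-5) = -15)
G(Z(0, -4 - 1*(-2)))*R = -3*(-15) = 45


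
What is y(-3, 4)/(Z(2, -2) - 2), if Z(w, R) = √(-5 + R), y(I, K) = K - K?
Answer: 0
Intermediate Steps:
y(I, K) = 0
y(-3, 4)/(Z(2, -2) - 2) = 0/(√(-5 - 2) - 2) = 0/(√(-7) - 2) = 0/(I*√7 - 2) = 0/(-2 + I*√7) = 0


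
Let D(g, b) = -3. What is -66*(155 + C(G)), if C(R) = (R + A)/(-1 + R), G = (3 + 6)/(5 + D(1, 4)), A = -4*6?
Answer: -69036/7 ≈ -9862.3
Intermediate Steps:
A = -24
G = 9/2 (G = (3 + 6)/(5 - 3) = 9/2 ≈ 4.5000)
C(R) = (-24 + R)/(-1 + R) (C(R) = (R - 24)/(-1 + R) = (-24 + R)/(-1 + R))
-66*(155 + C(G)) = -66*(155 + (-24 + 9/2)/(-1 + 9/2)) = -66*(155 - 39/2/(7/2)) = -66*(155 + (2/7)*(-39/2)) = -66*(155 - 39/7) = -66*1046/7 = -69036/7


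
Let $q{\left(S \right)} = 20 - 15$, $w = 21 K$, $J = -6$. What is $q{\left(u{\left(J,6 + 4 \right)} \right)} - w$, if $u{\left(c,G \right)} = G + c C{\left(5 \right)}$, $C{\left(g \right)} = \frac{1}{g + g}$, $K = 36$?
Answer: $-751$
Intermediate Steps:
$C{\left(g \right)} = \frac{1}{2 g}$
$w = 756$ ($w = 21 \cdot 36 = 756$)
$u{\left(c,G \right)} = G + \frac{c}{10}$ ($u{\left(c,G \right)} = G + c \frac{1}{2 \cdot 5} = G + c \frac{1}{2} \cdot \frac{1}{5} = G + c \frac{1}{10} = G + \frac{c}{10}$)
$q{\left(S \right)} = 5$
$q{\left(u{\left(J,6 + 4 \right)} \right)} - w = 5 - 756 = -751$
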